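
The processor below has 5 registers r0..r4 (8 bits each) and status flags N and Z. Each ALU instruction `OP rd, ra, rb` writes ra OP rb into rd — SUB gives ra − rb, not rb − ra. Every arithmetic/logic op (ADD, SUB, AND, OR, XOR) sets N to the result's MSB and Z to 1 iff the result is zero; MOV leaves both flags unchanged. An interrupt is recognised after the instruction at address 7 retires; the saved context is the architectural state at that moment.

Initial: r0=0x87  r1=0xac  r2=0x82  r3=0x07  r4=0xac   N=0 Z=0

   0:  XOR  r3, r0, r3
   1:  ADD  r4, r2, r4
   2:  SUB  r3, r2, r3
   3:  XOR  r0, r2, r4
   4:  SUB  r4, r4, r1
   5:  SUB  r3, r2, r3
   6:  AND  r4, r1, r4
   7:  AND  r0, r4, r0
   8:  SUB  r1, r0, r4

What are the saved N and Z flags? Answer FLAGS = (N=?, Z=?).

after  0: r0=0x87 r1=0xac r2=0x82 r3=0x80 r4=0xac  N=1 Z=0
after  1: r0=0x87 r1=0xac r2=0x82 r3=0x80 r4=0x2e  N=0 Z=0
after  2: r0=0x87 r1=0xac r2=0x82 r3=0x02 r4=0x2e  N=0 Z=0
after  3: r0=0xac r1=0xac r2=0x82 r3=0x02 r4=0x2e  N=1 Z=0
after  4: r0=0xac r1=0xac r2=0x82 r3=0x02 r4=0x82  N=1 Z=0
after  5: r0=0xac r1=0xac r2=0x82 r3=0x80 r4=0x82  N=1 Z=0
after  6: r0=0xac r1=0xac r2=0x82 r3=0x80 r4=0x80  N=1 Z=0
after  7: r0=0x80 r1=0xac r2=0x82 r3=0x80 r4=0x80  N=1 Z=0
-- IRQ taken; context saved, return-PC = 8 --

FLAGS = (N=1, Z=0)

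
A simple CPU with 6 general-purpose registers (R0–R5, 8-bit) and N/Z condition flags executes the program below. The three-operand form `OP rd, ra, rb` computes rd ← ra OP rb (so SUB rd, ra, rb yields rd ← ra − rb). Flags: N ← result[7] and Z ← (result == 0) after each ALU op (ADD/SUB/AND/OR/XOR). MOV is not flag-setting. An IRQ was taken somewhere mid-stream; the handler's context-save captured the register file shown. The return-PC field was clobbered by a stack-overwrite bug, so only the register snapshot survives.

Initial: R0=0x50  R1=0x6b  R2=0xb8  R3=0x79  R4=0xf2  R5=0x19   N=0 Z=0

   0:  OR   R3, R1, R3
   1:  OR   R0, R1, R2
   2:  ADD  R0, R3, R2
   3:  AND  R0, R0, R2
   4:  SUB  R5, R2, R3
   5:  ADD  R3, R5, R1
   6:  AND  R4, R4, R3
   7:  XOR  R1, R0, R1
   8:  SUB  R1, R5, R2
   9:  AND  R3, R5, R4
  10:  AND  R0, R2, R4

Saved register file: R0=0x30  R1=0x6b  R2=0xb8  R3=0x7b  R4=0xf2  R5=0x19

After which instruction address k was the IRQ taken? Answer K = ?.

after  0: R0=0x50 R1=0x6b R2=0xb8 R3=0x7b R4=0xf2 R5=0x19  N=0 Z=0
after  1: R0=0xfb R1=0x6b R2=0xb8 R3=0x7b R4=0xf2 R5=0x19  N=1 Z=0
after  2: R0=0x33 R1=0x6b R2=0xb8 R3=0x7b R4=0xf2 R5=0x19  N=0 Z=0
after  3: R0=0x30 R1=0x6b R2=0xb8 R3=0x7b R4=0xf2 R5=0x19  N=0 Z=0
-- IRQ taken; context saved, return-PC = 4 --

K = 3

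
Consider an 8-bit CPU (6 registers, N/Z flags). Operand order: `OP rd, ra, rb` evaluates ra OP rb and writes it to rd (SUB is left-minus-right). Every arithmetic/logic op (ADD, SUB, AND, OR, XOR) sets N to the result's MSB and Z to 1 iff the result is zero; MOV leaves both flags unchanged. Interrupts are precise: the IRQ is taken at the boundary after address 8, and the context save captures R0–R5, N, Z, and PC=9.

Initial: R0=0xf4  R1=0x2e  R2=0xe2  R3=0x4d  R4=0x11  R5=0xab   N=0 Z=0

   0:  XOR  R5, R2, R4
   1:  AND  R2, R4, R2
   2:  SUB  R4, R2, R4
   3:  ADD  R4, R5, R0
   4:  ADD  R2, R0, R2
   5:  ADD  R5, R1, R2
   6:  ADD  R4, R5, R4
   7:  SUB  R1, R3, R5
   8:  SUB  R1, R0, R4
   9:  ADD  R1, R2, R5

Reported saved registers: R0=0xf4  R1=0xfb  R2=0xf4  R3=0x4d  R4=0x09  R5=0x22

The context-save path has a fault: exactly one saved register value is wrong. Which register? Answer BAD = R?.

after  0: R0=0xf4 R1=0x2e R2=0xe2 R3=0x4d R4=0x11 R5=0xf3  N=1 Z=0
after  1: R0=0xf4 R1=0x2e R2=0x00 R3=0x4d R4=0x11 R5=0xf3  N=0 Z=1
after  2: R0=0xf4 R1=0x2e R2=0x00 R3=0x4d R4=0xef R5=0xf3  N=1 Z=0
after  3: R0=0xf4 R1=0x2e R2=0x00 R3=0x4d R4=0xe7 R5=0xf3  N=1 Z=0
after  4: R0=0xf4 R1=0x2e R2=0xf4 R3=0x4d R4=0xe7 R5=0xf3  N=1 Z=0
after  5: R0=0xf4 R1=0x2e R2=0xf4 R3=0x4d R4=0xe7 R5=0x22  N=0 Z=0
after  6: R0=0xf4 R1=0x2e R2=0xf4 R3=0x4d R4=0x09 R5=0x22  N=0 Z=0
after  7: R0=0xf4 R1=0x2b R2=0xf4 R3=0x4d R4=0x09 R5=0x22  N=0 Z=0
after  8: R0=0xf4 R1=0xeb R2=0xf4 R3=0x4d R4=0x09 R5=0x22  N=1 Z=0
-- IRQ taken; context saved, return-PC = 9 --
mismatch: R1: reported 0xfb vs actual 0xeb

BAD = R1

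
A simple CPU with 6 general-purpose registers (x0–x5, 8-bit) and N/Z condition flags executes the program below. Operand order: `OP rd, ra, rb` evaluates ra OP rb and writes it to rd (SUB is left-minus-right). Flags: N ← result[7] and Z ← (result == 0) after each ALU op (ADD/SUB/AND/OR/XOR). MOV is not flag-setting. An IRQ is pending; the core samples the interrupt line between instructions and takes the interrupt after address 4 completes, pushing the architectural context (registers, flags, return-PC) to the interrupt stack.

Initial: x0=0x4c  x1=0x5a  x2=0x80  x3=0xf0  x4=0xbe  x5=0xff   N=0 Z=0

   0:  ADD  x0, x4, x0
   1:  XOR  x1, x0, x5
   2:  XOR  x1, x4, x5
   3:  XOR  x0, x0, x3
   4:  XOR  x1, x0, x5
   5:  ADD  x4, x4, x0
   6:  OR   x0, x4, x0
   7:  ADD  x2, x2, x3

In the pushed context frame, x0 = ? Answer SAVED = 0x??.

SAVED = 0xfa

after  0: x0=0x0a x1=0x5a x2=0x80 x3=0xf0 x4=0xbe x5=0xff  N=0 Z=0
after  1: x0=0x0a x1=0xf5 x2=0x80 x3=0xf0 x4=0xbe x5=0xff  N=1 Z=0
after  2: x0=0x0a x1=0x41 x2=0x80 x3=0xf0 x4=0xbe x5=0xff  N=0 Z=0
after  3: x0=0xfa x1=0x41 x2=0x80 x3=0xf0 x4=0xbe x5=0xff  N=1 Z=0
after  4: x0=0xfa x1=0x05 x2=0x80 x3=0xf0 x4=0xbe x5=0xff  N=0 Z=0
-- IRQ taken; context saved, return-PC = 5 --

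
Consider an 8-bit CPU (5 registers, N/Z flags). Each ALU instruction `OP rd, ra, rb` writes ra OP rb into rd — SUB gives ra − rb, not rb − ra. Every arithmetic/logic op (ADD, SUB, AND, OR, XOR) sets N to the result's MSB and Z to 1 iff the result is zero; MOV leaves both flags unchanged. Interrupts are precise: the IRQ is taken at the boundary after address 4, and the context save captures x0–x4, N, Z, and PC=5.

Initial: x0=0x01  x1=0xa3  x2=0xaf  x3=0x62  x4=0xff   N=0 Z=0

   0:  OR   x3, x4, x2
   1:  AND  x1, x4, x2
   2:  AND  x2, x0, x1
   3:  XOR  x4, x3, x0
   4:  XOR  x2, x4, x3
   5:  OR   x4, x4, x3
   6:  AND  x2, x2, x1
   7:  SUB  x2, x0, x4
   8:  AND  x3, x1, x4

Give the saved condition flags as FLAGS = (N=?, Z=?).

FLAGS = (N=0, Z=0)

after  0: x0=0x01 x1=0xa3 x2=0xaf x3=0xff x4=0xff  N=1 Z=0
after  1: x0=0x01 x1=0xaf x2=0xaf x3=0xff x4=0xff  N=1 Z=0
after  2: x0=0x01 x1=0xaf x2=0x01 x3=0xff x4=0xff  N=0 Z=0
after  3: x0=0x01 x1=0xaf x2=0x01 x3=0xff x4=0xfe  N=1 Z=0
after  4: x0=0x01 x1=0xaf x2=0x01 x3=0xff x4=0xfe  N=0 Z=0
-- IRQ taken; context saved, return-PC = 5 --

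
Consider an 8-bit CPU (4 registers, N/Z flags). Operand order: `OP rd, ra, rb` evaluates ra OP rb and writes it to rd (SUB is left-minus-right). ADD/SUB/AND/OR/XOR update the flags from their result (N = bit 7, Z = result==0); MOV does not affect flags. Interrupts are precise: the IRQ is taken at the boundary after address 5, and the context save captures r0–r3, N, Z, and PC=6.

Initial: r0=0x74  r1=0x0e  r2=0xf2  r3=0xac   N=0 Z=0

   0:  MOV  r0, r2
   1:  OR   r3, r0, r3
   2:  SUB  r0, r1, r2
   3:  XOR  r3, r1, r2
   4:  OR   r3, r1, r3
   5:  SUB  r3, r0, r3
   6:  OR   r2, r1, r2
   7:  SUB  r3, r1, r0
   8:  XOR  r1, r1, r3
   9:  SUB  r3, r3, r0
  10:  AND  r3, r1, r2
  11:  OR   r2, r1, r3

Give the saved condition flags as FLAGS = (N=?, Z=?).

FLAGS = (N=0, Z=0)

after  0: r0=0xf2 r1=0x0e r2=0xf2 r3=0xac  N=0 Z=0
after  1: r0=0xf2 r1=0x0e r2=0xf2 r3=0xfe  N=1 Z=0
after  2: r0=0x1c r1=0x0e r2=0xf2 r3=0xfe  N=0 Z=0
after  3: r0=0x1c r1=0x0e r2=0xf2 r3=0xfc  N=1 Z=0
after  4: r0=0x1c r1=0x0e r2=0xf2 r3=0xfe  N=1 Z=0
after  5: r0=0x1c r1=0x0e r2=0xf2 r3=0x1e  N=0 Z=0
-- IRQ taken; context saved, return-PC = 6 --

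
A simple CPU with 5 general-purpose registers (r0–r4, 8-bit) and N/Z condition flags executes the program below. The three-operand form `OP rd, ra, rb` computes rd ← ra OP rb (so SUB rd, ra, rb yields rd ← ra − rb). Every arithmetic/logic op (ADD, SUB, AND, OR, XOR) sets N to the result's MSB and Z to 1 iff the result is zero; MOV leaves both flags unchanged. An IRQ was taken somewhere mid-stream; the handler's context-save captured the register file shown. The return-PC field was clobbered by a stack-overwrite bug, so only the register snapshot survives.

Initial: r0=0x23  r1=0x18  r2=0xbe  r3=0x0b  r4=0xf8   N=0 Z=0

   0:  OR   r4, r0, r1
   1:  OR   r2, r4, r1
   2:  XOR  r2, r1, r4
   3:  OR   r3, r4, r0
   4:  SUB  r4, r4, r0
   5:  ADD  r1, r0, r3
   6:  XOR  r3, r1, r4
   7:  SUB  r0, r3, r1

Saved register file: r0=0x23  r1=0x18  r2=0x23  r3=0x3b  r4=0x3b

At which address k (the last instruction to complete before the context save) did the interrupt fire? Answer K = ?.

after  0: r0=0x23 r1=0x18 r2=0xbe r3=0x0b r4=0x3b  N=0 Z=0
after  1: r0=0x23 r1=0x18 r2=0x3b r3=0x0b r4=0x3b  N=0 Z=0
after  2: r0=0x23 r1=0x18 r2=0x23 r3=0x0b r4=0x3b  N=0 Z=0
after  3: r0=0x23 r1=0x18 r2=0x23 r3=0x3b r4=0x3b  N=0 Z=0
-- IRQ taken; context saved, return-PC = 4 --

K = 3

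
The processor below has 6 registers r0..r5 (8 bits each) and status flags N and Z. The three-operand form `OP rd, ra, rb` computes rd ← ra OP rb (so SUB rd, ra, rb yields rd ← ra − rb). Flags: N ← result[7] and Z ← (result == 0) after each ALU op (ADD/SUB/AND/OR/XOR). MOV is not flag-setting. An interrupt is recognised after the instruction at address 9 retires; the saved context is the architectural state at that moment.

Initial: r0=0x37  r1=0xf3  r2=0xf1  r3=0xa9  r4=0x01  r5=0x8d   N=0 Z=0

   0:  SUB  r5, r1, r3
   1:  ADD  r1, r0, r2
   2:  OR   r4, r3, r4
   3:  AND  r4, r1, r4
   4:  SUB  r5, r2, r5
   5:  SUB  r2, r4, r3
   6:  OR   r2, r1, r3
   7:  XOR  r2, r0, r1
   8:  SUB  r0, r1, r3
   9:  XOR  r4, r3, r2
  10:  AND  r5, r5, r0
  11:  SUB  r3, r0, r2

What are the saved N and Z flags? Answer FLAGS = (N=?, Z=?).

FLAGS = (N=1, Z=0)

after  0: r0=0x37 r1=0xf3 r2=0xf1 r3=0xa9 r4=0x01 r5=0x4a  N=0 Z=0
after  1: r0=0x37 r1=0x28 r2=0xf1 r3=0xa9 r4=0x01 r5=0x4a  N=0 Z=0
after  2: r0=0x37 r1=0x28 r2=0xf1 r3=0xa9 r4=0xa9 r5=0x4a  N=1 Z=0
after  3: r0=0x37 r1=0x28 r2=0xf1 r3=0xa9 r4=0x28 r5=0x4a  N=0 Z=0
after  4: r0=0x37 r1=0x28 r2=0xf1 r3=0xa9 r4=0x28 r5=0xa7  N=1 Z=0
after  5: r0=0x37 r1=0x28 r2=0x7f r3=0xa9 r4=0x28 r5=0xa7  N=0 Z=0
after  6: r0=0x37 r1=0x28 r2=0xa9 r3=0xa9 r4=0x28 r5=0xa7  N=1 Z=0
after  7: r0=0x37 r1=0x28 r2=0x1f r3=0xa9 r4=0x28 r5=0xa7  N=0 Z=0
after  8: r0=0x7f r1=0x28 r2=0x1f r3=0xa9 r4=0x28 r5=0xa7  N=0 Z=0
after  9: r0=0x7f r1=0x28 r2=0x1f r3=0xa9 r4=0xb6 r5=0xa7  N=1 Z=0
-- IRQ taken; context saved, return-PC = 10 --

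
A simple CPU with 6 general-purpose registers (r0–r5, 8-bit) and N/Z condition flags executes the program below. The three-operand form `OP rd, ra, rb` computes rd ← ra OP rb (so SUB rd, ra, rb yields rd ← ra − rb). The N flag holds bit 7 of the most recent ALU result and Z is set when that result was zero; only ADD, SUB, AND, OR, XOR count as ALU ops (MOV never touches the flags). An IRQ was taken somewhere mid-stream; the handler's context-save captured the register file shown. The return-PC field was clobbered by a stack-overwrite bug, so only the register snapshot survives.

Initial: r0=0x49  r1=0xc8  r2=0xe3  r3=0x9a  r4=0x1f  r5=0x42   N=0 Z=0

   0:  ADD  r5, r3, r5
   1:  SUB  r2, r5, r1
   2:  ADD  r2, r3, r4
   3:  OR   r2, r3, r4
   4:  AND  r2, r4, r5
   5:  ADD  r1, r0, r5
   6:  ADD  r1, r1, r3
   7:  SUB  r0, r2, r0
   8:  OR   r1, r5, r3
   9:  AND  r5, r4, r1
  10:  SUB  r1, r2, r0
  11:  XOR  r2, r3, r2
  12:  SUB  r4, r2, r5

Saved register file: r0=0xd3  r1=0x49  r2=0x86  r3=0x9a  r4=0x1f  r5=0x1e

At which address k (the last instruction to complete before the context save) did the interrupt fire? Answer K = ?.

K = 11

after  0: r0=0x49 r1=0xc8 r2=0xe3 r3=0x9a r4=0x1f r5=0xdc  N=1 Z=0
after  1: r0=0x49 r1=0xc8 r2=0x14 r3=0x9a r4=0x1f r5=0xdc  N=0 Z=0
after  2: r0=0x49 r1=0xc8 r2=0xb9 r3=0x9a r4=0x1f r5=0xdc  N=1 Z=0
after  3: r0=0x49 r1=0xc8 r2=0x9f r3=0x9a r4=0x1f r5=0xdc  N=1 Z=0
after  4: r0=0x49 r1=0xc8 r2=0x1c r3=0x9a r4=0x1f r5=0xdc  N=0 Z=0
after  5: r0=0x49 r1=0x25 r2=0x1c r3=0x9a r4=0x1f r5=0xdc  N=0 Z=0
after  6: r0=0x49 r1=0xbf r2=0x1c r3=0x9a r4=0x1f r5=0xdc  N=1 Z=0
after  7: r0=0xd3 r1=0xbf r2=0x1c r3=0x9a r4=0x1f r5=0xdc  N=1 Z=0
after  8: r0=0xd3 r1=0xde r2=0x1c r3=0x9a r4=0x1f r5=0xdc  N=1 Z=0
after  9: r0=0xd3 r1=0xde r2=0x1c r3=0x9a r4=0x1f r5=0x1e  N=0 Z=0
after 10: r0=0xd3 r1=0x49 r2=0x1c r3=0x9a r4=0x1f r5=0x1e  N=0 Z=0
after 11: r0=0xd3 r1=0x49 r2=0x86 r3=0x9a r4=0x1f r5=0x1e  N=1 Z=0
-- IRQ taken; context saved, return-PC = 12 --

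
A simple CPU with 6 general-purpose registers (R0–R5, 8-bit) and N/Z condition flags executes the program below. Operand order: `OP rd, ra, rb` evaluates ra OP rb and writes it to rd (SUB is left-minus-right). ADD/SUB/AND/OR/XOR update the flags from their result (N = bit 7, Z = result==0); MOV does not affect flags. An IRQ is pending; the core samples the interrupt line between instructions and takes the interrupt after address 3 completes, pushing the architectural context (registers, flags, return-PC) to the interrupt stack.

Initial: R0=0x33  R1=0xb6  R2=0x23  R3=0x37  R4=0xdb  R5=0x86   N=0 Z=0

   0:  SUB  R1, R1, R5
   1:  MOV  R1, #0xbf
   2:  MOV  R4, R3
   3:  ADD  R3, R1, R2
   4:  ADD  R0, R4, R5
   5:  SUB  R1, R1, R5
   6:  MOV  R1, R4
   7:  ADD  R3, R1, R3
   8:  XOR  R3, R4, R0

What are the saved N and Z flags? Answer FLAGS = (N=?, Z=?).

FLAGS = (N=1, Z=0)

after  0: R0=0x33 R1=0x30 R2=0x23 R3=0x37 R4=0xdb R5=0x86  N=0 Z=0
after  1: R0=0x33 R1=0xbf R2=0x23 R3=0x37 R4=0xdb R5=0x86  N=0 Z=0
after  2: R0=0x33 R1=0xbf R2=0x23 R3=0x37 R4=0x37 R5=0x86  N=0 Z=0
after  3: R0=0x33 R1=0xbf R2=0x23 R3=0xe2 R4=0x37 R5=0x86  N=1 Z=0
-- IRQ taken; context saved, return-PC = 4 --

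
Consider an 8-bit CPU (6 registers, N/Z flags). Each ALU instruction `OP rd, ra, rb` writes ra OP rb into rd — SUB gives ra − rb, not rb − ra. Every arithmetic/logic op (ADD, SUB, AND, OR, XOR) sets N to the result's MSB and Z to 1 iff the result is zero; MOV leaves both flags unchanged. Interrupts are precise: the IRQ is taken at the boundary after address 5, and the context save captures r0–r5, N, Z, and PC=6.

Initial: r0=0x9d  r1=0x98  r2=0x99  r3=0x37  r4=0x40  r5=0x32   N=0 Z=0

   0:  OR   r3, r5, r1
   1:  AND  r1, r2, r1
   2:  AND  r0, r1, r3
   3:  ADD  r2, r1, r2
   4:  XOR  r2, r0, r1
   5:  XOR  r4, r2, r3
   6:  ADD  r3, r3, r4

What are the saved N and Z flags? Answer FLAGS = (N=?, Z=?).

after  0: r0=0x9d r1=0x98 r2=0x99 r3=0xba r4=0x40 r5=0x32  N=1 Z=0
after  1: r0=0x9d r1=0x98 r2=0x99 r3=0xba r4=0x40 r5=0x32  N=1 Z=0
after  2: r0=0x98 r1=0x98 r2=0x99 r3=0xba r4=0x40 r5=0x32  N=1 Z=0
after  3: r0=0x98 r1=0x98 r2=0x31 r3=0xba r4=0x40 r5=0x32  N=0 Z=0
after  4: r0=0x98 r1=0x98 r2=0x00 r3=0xba r4=0x40 r5=0x32  N=0 Z=1
after  5: r0=0x98 r1=0x98 r2=0x00 r3=0xba r4=0xba r5=0x32  N=1 Z=0
-- IRQ taken; context saved, return-PC = 6 --

FLAGS = (N=1, Z=0)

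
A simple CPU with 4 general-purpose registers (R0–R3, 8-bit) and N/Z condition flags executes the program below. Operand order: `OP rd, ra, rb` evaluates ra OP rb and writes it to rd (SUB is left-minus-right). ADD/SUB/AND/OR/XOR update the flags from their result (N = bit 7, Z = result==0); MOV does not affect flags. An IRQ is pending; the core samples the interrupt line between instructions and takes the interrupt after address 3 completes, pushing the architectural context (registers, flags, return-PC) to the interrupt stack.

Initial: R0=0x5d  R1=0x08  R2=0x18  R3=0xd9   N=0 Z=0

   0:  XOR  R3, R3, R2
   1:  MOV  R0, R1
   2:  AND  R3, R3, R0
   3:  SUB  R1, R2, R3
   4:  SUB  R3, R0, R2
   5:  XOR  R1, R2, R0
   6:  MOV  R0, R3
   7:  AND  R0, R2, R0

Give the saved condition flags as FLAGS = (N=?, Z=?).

FLAGS = (N=0, Z=0)

after  0: R0=0x5d R1=0x08 R2=0x18 R3=0xc1  N=1 Z=0
after  1: R0=0x08 R1=0x08 R2=0x18 R3=0xc1  N=1 Z=0
after  2: R0=0x08 R1=0x08 R2=0x18 R3=0x00  N=0 Z=1
after  3: R0=0x08 R1=0x18 R2=0x18 R3=0x00  N=0 Z=0
-- IRQ taken; context saved, return-PC = 4 --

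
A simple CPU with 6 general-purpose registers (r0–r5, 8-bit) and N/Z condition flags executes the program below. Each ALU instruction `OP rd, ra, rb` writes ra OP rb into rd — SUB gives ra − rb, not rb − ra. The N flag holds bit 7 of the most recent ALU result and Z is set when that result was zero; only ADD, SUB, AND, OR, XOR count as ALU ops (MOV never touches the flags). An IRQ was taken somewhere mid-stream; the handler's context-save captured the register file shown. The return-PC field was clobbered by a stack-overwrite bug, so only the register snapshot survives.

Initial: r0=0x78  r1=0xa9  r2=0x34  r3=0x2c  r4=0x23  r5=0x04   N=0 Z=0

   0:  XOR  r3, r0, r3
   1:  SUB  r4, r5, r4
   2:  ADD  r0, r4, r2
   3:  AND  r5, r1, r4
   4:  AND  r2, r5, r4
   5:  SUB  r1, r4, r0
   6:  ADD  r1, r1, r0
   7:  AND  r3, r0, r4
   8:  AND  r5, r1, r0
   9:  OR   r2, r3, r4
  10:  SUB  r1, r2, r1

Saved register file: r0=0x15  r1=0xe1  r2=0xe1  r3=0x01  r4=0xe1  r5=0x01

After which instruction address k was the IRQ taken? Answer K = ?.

K = 9

after  0: r0=0x78 r1=0xa9 r2=0x34 r3=0x54 r4=0x23 r5=0x04  N=0 Z=0
after  1: r0=0x78 r1=0xa9 r2=0x34 r3=0x54 r4=0xe1 r5=0x04  N=1 Z=0
after  2: r0=0x15 r1=0xa9 r2=0x34 r3=0x54 r4=0xe1 r5=0x04  N=0 Z=0
after  3: r0=0x15 r1=0xa9 r2=0x34 r3=0x54 r4=0xe1 r5=0xa1  N=1 Z=0
after  4: r0=0x15 r1=0xa9 r2=0xa1 r3=0x54 r4=0xe1 r5=0xa1  N=1 Z=0
after  5: r0=0x15 r1=0xcc r2=0xa1 r3=0x54 r4=0xe1 r5=0xa1  N=1 Z=0
after  6: r0=0x15 r1=0xe1 r2=0xa1 r3=0x54 r4=0xe1 r5=0xa1  N=1 Z=0
after  7: r0=0x15 r1=0xe1 r2=0xa1 r3=0x01 r4=0xe1 r5=0xa1  N=0 Z=0
after  8: r0=0x15 r1=0xe1 r2=0xa1 r3=0x01 r4=0xe1 r5=0x01  N=0 Z=0
after  9: r0=0x15 r1=0xe1 r2=0xe1 r3=0x01 r4=0xe1 r5=0x01  N=1 Z=0
-- IRQ taken; context saved, return-PC = 10 --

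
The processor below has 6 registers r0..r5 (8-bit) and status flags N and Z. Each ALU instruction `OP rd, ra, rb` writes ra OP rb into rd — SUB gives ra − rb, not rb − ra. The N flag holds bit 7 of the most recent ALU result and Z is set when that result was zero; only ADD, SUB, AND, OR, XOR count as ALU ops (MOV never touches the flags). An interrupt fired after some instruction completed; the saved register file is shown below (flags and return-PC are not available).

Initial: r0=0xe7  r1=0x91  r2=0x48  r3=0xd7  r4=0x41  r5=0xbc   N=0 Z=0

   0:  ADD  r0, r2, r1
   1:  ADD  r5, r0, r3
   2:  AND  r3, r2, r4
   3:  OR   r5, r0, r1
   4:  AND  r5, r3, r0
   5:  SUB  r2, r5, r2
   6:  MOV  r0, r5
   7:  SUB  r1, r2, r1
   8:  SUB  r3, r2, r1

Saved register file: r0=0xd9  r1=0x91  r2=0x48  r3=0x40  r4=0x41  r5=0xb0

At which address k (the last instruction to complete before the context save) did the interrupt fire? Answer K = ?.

after  0: r0=0xd9 r1=0x91 r2=0x48 r3=0xd7 r4=0x41 r5=0xbc  N=1 Z=0
after  1: r0=0xd9 r1=0x91 r2=0x48 r3=0xd7 r4=0x41 r5=0xb0  N=1 Z=0
after  2: r0=0xd9 r1=0x91 r2=0x48 r3=0x40 r4=0x41 r5=0xb0  N=0 Z=0
-- IRQ taken; context saved, return-PC = 3 --

K = 2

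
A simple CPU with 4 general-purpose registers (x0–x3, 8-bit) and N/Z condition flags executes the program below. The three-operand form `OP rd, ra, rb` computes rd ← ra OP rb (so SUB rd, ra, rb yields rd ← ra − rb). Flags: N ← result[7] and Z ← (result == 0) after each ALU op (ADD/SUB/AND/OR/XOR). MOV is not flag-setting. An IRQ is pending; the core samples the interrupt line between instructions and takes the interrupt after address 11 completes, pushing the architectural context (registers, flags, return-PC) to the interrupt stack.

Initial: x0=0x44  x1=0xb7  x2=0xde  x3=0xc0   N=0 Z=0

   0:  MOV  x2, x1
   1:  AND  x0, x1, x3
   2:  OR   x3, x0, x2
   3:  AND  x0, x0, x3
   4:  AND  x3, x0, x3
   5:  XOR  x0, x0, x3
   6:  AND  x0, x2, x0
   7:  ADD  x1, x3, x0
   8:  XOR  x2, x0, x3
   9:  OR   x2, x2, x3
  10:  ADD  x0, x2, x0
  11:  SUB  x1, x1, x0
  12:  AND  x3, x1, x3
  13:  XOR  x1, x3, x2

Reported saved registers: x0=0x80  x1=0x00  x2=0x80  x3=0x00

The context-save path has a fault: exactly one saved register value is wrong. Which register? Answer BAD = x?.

after  0: x0=0x44 x1=0xb7 x2=0xb7 x3=0xc0  N=0 Z=0
after  1: x0=0x80 x1=0xb7 x2=0xb7 x3=0xc0  N=1 Z=0
after  2: x0=0x80 x1=0xb7 x2=0xb7 x3=0xb7  N=1 Z=0
after  3: x0=0x80 x1=0xb7 x2=0xb7 x3=0xb7  N=1 Z=0
after  4: x0=0x80 x1=0xb7 x2=0xb7 x3=0x80  N=1 Z=0
after  5: x0=0x00 x1=0xb7 x2=0xb7 x3=0x80  N=0 Z=1
after  6: x0=0x00 x1=0xb7 x2=0xb7 x3=0x80  N=0 Z=1
after  7: x0=0x00 x1=0x80 x2=0xb7 x3=0x80  N=1 Z=0
after  8: x0=0x00 x1=0x80 x2=0x80 x3=0x80  N=1 Z=0
after  9: x0=0x00 x1=0x80 x2=0x80 x3=0x80  N=1 Z=0
after 10: x0=0x80 x1=0x80 x2=0x80 x3=0x80  N=1 Z=0
after 11: x0=0x80 x1=0x00 x2=0x80 x3=0x80  N=0 Z=1
-- IRQ taken; context saved, return-PC = 12 --
mismatch: x3: reported 0x00 vs actual 0x80

BAD = x3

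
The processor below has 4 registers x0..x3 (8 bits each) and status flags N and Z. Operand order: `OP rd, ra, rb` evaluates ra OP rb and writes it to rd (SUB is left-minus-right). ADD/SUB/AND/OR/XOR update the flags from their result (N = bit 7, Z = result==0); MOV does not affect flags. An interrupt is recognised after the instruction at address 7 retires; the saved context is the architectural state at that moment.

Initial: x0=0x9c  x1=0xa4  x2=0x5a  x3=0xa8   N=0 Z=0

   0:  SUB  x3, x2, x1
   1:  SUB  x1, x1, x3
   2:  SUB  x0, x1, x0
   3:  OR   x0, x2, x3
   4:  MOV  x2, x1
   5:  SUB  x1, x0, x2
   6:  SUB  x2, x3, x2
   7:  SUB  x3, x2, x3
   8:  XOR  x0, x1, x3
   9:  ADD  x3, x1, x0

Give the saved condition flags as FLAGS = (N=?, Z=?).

FLAGS = (N=0, Z=0)

after  0: x0=0x9c x1=0xa4 x2=0x5a x3=0xb6  N=1 Z=0
after  1: x0=0x9c x1=0xee x2=0x5a x3=0xb6  N=1 Z=0
after  2: x0=0x52 x1=0xee x2=0x5a x3=0xb6  N=0 Z=0
after  3: x0=0xfe x1=0xee x2=0x5a x3=0xb6  N=1 Z=0
after  4: x0=0xfe x1=0xee x2=0xee x3=0xb6  N=1 Z=0
after  5: x0=0xfe x1=0x10 x2=0xee x3=0xb6  N=0 Z=0
after  6: x0=0xfe x1=0x10 x2=0xc8 x3=0xb6  N=1 Z=0
after  7: x0=0xfe x1=0x10 x2=0xc8 x3=0x12  N=0 Z=0
-- IRQ taken; context saved, return-PC = 8 --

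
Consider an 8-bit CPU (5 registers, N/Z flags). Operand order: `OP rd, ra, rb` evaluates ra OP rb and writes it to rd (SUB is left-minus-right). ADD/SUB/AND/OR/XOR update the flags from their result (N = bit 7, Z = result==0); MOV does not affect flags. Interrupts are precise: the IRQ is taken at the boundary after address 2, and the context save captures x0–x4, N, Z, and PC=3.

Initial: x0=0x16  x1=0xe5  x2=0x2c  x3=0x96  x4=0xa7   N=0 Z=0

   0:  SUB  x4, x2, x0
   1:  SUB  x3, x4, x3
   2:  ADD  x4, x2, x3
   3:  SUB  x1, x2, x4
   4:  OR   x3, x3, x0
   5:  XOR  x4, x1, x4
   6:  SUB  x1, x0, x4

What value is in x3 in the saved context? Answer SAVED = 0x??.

SAVED = 0x80

after  0: x0=0x16 x1=0xe5 x2=0x2c x3=0x96 x4=0x16  N=0 Z=0
after  1: x0=0x16 x1=0xe5 x2=0x2c x3=0x80 x4=0x16  N=1 Z=0
after  2: x0=0x16 x1=0xe5 x2=0x2c x3=0x80 x4=0xac  N=1 Z=0
-- IRQ taken; context saved, return-PC = 3 --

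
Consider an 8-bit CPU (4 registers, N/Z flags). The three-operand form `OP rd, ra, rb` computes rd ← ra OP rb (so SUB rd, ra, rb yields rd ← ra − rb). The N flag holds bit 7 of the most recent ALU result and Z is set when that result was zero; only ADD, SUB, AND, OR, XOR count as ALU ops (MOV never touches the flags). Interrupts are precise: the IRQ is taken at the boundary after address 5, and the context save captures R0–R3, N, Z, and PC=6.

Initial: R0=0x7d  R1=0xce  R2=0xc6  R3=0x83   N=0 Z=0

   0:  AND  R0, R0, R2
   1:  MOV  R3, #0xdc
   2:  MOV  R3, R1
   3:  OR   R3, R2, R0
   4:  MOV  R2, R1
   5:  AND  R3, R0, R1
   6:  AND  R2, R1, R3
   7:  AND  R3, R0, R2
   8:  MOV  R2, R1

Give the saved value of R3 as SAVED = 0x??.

SAVED = 0x44

after  0: R0=0x44 R1=0xce R2=0xc6 R3=0x83  N=0 Z=0
after  1: R0=0x44 R1=0xce R2=0xc6 R3=0xdc  N=0 Z=0
after  2: R0=0x44 R1=0xce R2=0xc6 R3=0xce  N=0 Z=0
after  3: R0=0x44 R1=0xce R2=0xc6 R3=0xc6  N=1 Z=0
after  4: R0=0x44 R1=0xce R2=0xce R3=0xc6  N=1 Z=0
after  5: R0=0x44 R1=0xce R2=0xce R3=0x44  N=0 Z=0
-- IRQ taken; context saved, return-PC = 6 --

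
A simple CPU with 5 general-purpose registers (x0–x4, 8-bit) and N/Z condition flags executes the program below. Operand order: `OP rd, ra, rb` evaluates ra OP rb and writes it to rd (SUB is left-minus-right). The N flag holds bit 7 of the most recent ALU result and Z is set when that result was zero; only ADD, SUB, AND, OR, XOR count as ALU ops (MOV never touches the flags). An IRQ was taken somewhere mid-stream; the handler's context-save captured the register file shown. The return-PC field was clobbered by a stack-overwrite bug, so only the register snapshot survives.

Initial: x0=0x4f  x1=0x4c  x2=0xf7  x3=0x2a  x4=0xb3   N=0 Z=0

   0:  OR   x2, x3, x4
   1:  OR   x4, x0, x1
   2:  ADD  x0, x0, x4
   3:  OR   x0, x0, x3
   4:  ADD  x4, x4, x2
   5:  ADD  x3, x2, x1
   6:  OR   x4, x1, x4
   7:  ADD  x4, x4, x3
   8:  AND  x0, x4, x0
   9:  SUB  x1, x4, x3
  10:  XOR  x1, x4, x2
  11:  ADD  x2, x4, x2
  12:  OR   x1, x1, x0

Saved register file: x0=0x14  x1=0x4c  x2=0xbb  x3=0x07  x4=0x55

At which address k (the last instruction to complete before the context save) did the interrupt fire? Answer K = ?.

K = 8

after  0: x0=0x4f x1=0x4c x2=0xbb x3=0x2a x4=0xb3  N=1 Z=0
after  1: x0=0x4f x1=0x4c x2=0xbb x3=0x2a x4=0x4f  N=0 Z=0
after  2: x0=0x9e x1=0x4c x2=0xbb x3=0x2a x4=0x4f  N=1 Z=0
after  3: x0=0xbe x1=0x4c x2=0xbb x3=0x2a x4=0x4f  N=1 Z=0
after  4: x0=0xbe x1=0x4c x2=0xbb x3=0x2a x4=0x0a  N=0 Z=0
after  5: x0=0xbe x1=0x4c x2=0xbb x3=0x07 x4=0x0a  N=0 Z=0
after  6: x0=0xbe x1=0x4c x2=0xbb x3=0x07 x4=0x4e  N=0 Z=0
after  7: x0=0xbe x1=0x4c x2=0xbb x3=0x07 x4=0x55  N=0 Z=0
after  8: x0=0x14 x1=0x4c x2=0xbb x3=0x07 x4=0x55  N=0 Z=0
-- IRQ taken; context saved, return-PC = 9 --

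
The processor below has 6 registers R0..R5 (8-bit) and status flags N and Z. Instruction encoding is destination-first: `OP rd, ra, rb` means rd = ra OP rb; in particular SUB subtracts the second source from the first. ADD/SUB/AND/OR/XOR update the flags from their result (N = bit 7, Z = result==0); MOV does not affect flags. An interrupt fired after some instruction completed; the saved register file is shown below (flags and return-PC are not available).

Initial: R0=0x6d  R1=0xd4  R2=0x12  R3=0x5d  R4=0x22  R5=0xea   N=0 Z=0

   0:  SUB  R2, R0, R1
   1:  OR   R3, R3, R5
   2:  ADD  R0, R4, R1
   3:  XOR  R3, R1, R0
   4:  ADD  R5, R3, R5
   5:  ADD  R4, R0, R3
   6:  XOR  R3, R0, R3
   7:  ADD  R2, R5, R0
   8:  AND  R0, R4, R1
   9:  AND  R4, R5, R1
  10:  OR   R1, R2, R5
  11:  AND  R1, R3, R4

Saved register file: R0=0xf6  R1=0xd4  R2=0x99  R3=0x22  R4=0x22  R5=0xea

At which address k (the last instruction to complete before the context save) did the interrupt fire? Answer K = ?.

K = 3

after  0: R0=0x6d R1=0xd4 R2=0x99 R3=0x5d R4=0x22 R5=0xea  N=1 Z=0
after  1: R0=0x6d R1=0xd4 R2=0x99 R3=0xff R4=0x22 R5=0xea  N=1 Z=0
after  2: R0=0xf6 R1=0xd4 R2=0x99 R3=0xff R4=0x22 R5=0xea  N=1 Z=0
after  3: R0=0xf6 R1=0xd4 R2=0x99 R3=0x22 R4=0x22 R5=0xea  N=0 Z=0
-- IRQ taken; context saved, return-PC = 4 --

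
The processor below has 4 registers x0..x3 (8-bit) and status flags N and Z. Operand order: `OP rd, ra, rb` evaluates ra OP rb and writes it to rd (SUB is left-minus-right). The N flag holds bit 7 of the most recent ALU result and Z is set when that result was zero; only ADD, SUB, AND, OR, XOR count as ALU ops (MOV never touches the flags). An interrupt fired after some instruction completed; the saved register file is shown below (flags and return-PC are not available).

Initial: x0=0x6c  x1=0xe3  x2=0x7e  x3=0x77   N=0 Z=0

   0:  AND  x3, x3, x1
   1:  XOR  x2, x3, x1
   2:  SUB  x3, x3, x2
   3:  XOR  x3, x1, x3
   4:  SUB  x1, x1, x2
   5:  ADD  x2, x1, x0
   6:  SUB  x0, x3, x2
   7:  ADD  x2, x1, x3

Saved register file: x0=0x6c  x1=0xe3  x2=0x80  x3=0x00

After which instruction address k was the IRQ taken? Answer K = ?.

after  0: x0=0x6c x1=0xe3 x2=0x7e x3=0x63  N=0 Z=0
after  1: x0=0x6c x1=0xe3 x2=0x80 x3=0x63  N=1 Z=0
after  2: x0=0x6c x1=0xe3 x2=0x80 x3=0xe3  N=1 Z=0
after  3: x0=0x6c x1=0xe3 x2=0x80 x3=0x00  N=0 Z=1
-- IRQ taken; context saved, return-PC = 4 --

K = 3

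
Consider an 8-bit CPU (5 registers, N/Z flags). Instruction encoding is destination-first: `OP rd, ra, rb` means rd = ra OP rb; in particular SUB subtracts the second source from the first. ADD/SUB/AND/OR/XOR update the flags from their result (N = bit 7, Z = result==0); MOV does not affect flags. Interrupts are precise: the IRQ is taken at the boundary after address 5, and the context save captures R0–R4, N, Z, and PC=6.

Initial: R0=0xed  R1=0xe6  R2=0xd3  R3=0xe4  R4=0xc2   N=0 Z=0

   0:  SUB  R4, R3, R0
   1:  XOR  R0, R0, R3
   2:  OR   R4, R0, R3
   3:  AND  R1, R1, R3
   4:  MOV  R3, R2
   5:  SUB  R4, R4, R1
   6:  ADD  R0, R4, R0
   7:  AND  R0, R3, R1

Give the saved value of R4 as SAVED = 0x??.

SAVED = 0x09

after  0: R0=0xed R1=0xe6 R2=0xd3 R3=0xe4 R4=0xf7  N=1 Z=0
after  1: R0=0x09 R1=0xe6 R2=0xd3 R3=0xe4 R4=0xf7  N=0 Z=0
after  2: R0=0x09 R1=0xe6 R2=0xd3 R3=0xe4 R4=0xed  N=1 Z=0
after  3: R0=0x09 R1=0xe4 R2=0xd3 R3=0xe4 R4=0xed  N=1 Z=0
after  4: R0=0x09 R1=0xe4 R2=0xd3 R3=0xd3 R4=0xed  N=1 Z=0
after  5: R0=0x09 R1=0xe4 R2=0xd3 R3=0xd3 R4=0x09  N=0 Z=0
-- IRQ taken; context saved, return-PC = 6 --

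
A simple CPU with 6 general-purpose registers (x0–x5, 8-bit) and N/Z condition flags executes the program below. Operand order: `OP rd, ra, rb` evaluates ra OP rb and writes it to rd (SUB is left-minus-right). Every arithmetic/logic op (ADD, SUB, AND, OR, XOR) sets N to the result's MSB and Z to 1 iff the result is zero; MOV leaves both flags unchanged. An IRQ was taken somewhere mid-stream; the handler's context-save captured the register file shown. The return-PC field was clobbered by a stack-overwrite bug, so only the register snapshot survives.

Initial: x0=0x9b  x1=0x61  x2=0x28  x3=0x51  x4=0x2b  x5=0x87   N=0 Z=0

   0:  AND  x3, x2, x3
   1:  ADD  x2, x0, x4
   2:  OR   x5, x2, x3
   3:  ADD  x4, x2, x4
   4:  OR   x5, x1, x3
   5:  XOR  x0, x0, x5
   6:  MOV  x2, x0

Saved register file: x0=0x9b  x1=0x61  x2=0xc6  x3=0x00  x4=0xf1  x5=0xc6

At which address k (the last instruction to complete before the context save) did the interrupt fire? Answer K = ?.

K = 3

after  0: x0=0x9b x1=0x61 x2=0x28 x3=0x00 x4=0x2b x5=0x87  N=0 Z=1
after  1: x0=0x9b x1=0x61 x2=0xc6 x3=0x00 x4=0x2b x5=0x87  N=1 Z=0
after  2: x0=0x9b x1=0x61 x2=0xc6 x3=0x00 x4=0x2b x5=0xc6  N=1 Z=0
after  3: x0=0x9b x1=0x61 x2=0xc6 x3=0x00 x4=0xf1 x5=0xc6  N=1 Z=0
-- IRQ taken; context saved, return-PC = 4 --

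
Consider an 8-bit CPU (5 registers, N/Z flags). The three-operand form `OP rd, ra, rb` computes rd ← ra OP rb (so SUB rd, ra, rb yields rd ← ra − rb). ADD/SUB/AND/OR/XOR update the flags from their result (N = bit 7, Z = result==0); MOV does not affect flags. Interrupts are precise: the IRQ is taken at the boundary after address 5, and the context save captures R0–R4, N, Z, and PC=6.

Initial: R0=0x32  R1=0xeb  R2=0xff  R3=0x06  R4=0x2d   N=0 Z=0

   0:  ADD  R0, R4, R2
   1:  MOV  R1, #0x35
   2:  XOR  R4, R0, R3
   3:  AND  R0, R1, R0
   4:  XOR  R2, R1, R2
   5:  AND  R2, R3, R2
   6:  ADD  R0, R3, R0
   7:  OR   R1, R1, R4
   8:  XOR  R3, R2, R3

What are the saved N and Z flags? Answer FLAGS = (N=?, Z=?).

after  0: R0=0x2c R1=0xeb R2=0xff R3=0x06 R4=0x2d  N=0 Z=0
after  1: R0=0x2c R1=0x35 R2=0xff R3=0x06 R4=0x2d  N=0 Z=0
after  2: R0=0x2c R1=0x35 R2=0xff R3=0x06 R4=0x2a  N=0 Z=0
after  3: R0=0x24 R1=0x35 R2=0xff R3=0x06 R4=0x2a  N=0 Z=0
after  4: R0=0x24 R1=0x35 R2=0xca R3=0x06 R4=0x2a  N=1 Z=0
after  5: R0=0x24 R1=0x35 R2=0x02 R3=0x06 R4=0x2a  N=0 Z=0
-- IRQ taken; context saved, return-PC = 6 --

FLAGS = (N=0, Z=0)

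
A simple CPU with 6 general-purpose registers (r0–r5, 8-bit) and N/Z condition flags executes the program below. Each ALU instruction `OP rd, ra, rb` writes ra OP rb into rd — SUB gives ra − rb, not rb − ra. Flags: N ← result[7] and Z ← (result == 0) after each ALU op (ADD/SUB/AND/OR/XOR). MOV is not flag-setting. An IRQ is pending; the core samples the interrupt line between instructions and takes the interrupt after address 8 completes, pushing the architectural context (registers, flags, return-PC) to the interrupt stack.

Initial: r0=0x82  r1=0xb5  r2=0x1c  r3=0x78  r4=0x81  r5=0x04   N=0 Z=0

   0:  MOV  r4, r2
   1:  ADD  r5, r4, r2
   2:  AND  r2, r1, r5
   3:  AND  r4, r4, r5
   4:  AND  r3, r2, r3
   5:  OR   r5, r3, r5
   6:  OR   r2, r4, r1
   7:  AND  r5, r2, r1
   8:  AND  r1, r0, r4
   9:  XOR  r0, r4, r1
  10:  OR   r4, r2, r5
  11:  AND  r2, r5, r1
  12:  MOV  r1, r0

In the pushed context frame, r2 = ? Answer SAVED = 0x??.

after  0: r0=0x82 r1=0xb5 r2=0x1c r3=0x78 r4=0x1c r5=0x04  N=0 Z=0
after  1: r0=0x82 r1=0xb5 r2=0x1c r3=0x78 r4=0x1c r5=0x38  N=0 Z=0
after  2: r0=0x82 r1=0xb5 r2=0x30 r3=0x78 r4=0x1c r5=0x38  N=0 Z=0
after  3: r0=0x82 r1=0xb5 r2=0x30 r3=0x78 r4=0x18 r5=0x38  N=0 Z=0
after  4: r0=0x82 r1=0xb5 r2=0x30 r3=0x30 r4=0x18 r5=0x38  N=0 Z=0
after  5: r0=0x82 r1=0xb5 r2=0x30 r3=0x30 r4=0x18 r5=0x38  N=0 Z=0
after  6: r0=0x82 r1=0xb5 r2=0xbd r3=0x30 r4=0x18 r5=0x38  N=1 Z=0
after  7: r0=0x82 r1=0xb5 r2=0xbd r3=0x30 r4=0x18 r5=0xb5  N=1 Z=0
after  8: r0=0x82 r1=0x00 r2=0xbd r3=0x30 r4=0x18 r5=0xb5  N=0 Z=1
-- IRQ taken; context saved, return-PC = 9 --

SAVED = 0xbd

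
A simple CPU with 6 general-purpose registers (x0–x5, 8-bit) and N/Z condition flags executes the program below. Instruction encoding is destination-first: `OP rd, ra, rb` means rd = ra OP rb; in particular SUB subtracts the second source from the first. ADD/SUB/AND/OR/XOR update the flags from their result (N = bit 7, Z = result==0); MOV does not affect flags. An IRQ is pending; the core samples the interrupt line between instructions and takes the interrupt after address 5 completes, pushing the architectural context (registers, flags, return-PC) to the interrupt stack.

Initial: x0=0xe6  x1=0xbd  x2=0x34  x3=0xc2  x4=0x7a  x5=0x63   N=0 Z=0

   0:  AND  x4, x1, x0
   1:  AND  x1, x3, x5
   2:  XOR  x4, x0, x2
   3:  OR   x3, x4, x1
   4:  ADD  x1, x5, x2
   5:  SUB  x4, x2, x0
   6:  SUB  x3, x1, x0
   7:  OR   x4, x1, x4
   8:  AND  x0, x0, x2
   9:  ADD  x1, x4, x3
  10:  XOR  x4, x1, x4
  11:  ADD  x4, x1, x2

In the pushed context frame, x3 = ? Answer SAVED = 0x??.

after  0: x0=0xe6 x1=0xbd x2=0x34 x3=0xc2 x4=0xa4 x5=0x63  N=1 Z=0
after  1: x0=0xe6 x1=0x42 x2=0x34 x3=0xc2 x4=0xa4 x5=0x63  N=0 Z=0
after  2: x0=0xe6 x1=0x42 x2=0x34 x3=0xc2 x4=0xd2 x5=0x63  N=1 Z=0
after  3: x0=0xe6 x1=0x42 x2=0x34 x3=0xd2 x4=0xd2 x5=0x63  N=1 Z=0
after  4: x0=0xe6 x1=0x97 x2=0x34 x3=0xd2 x4=0xd2 x5=0x63  N=1 Z=0
after  5: x0=0xe6 x1=0x97 x2=0x34 x3=0xd2 x4=0x4e x5=0x63  N=0 Z=0
-- IRQ taken; context saved, return-PC = 6 --

SAVED = 0xd2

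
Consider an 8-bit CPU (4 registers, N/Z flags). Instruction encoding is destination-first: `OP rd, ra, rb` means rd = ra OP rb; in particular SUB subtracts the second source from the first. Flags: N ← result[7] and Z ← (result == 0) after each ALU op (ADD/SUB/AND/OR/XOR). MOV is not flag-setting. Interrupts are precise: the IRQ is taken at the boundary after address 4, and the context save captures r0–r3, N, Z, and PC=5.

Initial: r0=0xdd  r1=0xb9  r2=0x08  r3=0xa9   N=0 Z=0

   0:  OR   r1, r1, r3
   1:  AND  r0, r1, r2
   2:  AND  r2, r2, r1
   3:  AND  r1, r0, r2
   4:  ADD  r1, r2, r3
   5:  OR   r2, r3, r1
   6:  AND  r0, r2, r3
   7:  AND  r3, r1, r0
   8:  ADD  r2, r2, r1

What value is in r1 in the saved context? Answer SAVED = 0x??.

SAVED = 0xb1

after  0: r0=0xdd r1=0xb9 r2=0x08 r3=0xa9  N=1 Z=0
after  1: r0=0x08 r1=0xb9 r2=0x08 r3=0xa9  N=0 Z=0
after  2: r0=0x08 r1=0xb9 r2=0x08 r3=0xa9  N=0 Z=0
after  3: r0=0x08 r1=0x08 r2=0x08 r3=0xa9  N=0 Z=0
after  4: r0=0x08 r1=0xb1 r2=0x08 r3=0xa9  N=1 Z=0
-- IRQ taken; context saved, return-PC = 5 --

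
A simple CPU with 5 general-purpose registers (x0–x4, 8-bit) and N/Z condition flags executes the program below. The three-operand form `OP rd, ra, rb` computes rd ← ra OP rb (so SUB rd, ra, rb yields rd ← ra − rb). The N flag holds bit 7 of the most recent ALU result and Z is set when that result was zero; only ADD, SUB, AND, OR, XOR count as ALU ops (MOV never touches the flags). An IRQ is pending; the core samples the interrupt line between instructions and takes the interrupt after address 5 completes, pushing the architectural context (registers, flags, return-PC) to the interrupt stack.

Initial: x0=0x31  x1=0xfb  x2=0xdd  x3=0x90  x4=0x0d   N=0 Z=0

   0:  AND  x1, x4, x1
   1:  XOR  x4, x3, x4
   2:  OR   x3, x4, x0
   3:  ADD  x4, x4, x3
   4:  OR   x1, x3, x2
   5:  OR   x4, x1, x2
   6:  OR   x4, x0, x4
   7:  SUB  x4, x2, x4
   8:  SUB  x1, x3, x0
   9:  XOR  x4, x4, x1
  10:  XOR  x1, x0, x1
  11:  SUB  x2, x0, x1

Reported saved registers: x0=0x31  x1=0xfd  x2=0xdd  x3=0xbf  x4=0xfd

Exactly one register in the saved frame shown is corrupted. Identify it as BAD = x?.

BAD = x3

after  0: x0=0x31 x1=0x09 x2=0xdd x3=0x90 x4=0x0d  N=0 Z=0
after  1: x0=0x31 x1=0x09 x2=0xdd x3=0x90 x4=0x9d  N=1 Z=0
after  2: x0=0x31 x1=0x09 x2=0xdd x3=0xbd x4=0x9d  N=1 Z=0
after  3: x0=0x31 x1=0x09 x2=0xdd x3=0xbd x4=0x5a  N=0 Z=0
after  4: x0=0x31 x1=0xfd x2=0xdd x3=0xbd x4=0x5a  N=1 Z=0
after  5: x0=0x31 x1=0xfd x2=0xdd x3=0xbd x4=0xfd  N=1 Z=0
-- IRQ taken; context saved, return-PC = 6 --
mismatch: x3: reported 0xbf vs actual 0xbd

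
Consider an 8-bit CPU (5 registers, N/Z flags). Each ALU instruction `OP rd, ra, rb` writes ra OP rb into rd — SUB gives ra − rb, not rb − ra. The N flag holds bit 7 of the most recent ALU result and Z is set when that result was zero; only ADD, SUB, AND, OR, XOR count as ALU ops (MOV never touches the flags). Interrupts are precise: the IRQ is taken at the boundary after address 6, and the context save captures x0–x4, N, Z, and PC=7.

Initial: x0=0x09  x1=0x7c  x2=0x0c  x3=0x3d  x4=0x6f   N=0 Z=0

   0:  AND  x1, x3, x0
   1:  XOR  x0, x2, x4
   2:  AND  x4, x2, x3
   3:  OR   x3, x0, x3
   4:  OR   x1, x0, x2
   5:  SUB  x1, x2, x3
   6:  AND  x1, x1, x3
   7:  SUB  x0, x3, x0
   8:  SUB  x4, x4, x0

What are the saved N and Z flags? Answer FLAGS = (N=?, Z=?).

FLAGS = (N=0, Z=0)

after  0: x0=0x09 x1=0x09 x2=0x0c x3=0x3d x4=0x6f  N=0 Z=0
after  1: x0=0x63 x1=0x09 x2=0x0c x3=0x3d x4=0x6f  N=0 Z=0
after  2: x0=0x63 x1=0x09 x2=0x0c x3=0x3d x4=0x0c  N=0 Z=0
after  3: x0=0x63 x1=0x09 x2=0x0c x3=0x7f x4=0x0c  N=0 Z=0
after  4: x0=0x63 x1=0x6f x2=0x0c x3=0x7f x4=0x0c  N=0 Z=0
after  5: x0=0x63 x1=0x8d x2=0x0c x3=0x7f x4=0x0c  N=1 Z=0
after  6: x0=0x63 x1=0x0d x2=0x0c x3=0x7f x4=0x0c  N=0 Z=0
-- IRQ taken; context saved, return-PC = 7 --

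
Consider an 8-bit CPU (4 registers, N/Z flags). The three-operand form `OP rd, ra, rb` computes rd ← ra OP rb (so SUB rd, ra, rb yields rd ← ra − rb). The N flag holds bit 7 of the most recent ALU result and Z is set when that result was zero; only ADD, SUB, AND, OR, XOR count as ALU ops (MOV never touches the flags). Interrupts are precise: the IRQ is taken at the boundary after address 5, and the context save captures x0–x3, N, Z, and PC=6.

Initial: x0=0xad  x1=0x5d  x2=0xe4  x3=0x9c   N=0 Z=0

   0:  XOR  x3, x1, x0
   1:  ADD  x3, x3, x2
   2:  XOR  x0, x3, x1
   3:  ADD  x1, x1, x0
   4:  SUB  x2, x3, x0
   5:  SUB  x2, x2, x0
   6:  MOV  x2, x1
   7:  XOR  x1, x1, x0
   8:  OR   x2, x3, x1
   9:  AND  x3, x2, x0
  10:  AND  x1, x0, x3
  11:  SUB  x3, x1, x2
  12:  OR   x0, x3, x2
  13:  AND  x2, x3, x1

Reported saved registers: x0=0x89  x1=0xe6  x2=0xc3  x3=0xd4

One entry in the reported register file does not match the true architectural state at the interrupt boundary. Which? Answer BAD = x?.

after  0: x0=0xad x1=0x5d x2=0xe4 x3=0xf0  N=1 Z=0
after  1: x0=0xad x1=0x5d x2=0xe4 x3=0xd4  N=1 Z=0
after  2: x0=0x89 x1=0x5d x2=0xe4 x3=0xd4  N=1 Z=0
after  3: x0=0x89 x1=0xe6 x2=0xe4 x3=0xd4  N=1 Z=0
after  4: x0=0x89 x1=0xe6 x2=0x4b x3=0xd4  N=0 Z=0
after  5: x0=0x89 x1=0xe6 x2=0xc2 x3=0xd4  N=1 Z=0
-- IRQ taken; context saved, return-PC = 6 --
mismatch: x2: reported 0xc3 vs actual 0xc2

BAD = x2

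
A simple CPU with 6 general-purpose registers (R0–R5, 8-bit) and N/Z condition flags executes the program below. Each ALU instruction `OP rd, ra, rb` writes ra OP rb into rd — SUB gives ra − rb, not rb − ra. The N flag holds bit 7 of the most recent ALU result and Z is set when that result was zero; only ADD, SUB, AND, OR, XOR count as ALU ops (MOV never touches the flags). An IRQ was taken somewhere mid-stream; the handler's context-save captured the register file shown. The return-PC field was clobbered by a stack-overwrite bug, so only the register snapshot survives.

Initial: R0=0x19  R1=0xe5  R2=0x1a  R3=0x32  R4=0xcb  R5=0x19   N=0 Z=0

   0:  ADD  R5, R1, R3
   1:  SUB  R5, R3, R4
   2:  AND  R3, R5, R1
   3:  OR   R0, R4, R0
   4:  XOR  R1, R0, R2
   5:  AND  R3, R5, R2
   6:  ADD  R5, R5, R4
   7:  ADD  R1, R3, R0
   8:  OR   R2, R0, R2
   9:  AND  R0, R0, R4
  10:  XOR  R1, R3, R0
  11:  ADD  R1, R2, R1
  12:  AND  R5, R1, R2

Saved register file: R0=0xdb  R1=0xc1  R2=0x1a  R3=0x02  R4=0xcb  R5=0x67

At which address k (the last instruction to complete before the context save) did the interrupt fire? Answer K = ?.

K = 5

after  0: R0=0x19 R1=0xe5 R2=0x1a R3=0x32 R4=0xcb R5=0x17  N=0 Z=0
after  1: R0=0x19 R1=0xe5 R2=0x1a R3=0x32 R4=0xcb R5=0x67  N=0 Z=0
after  2: R0=0x19 R1=0xe5 R2=0x1a R3=0x65 R4=0xcb R5=0x67  N=0 Z=0
after  3: R0=0xdb R1=0xe5 R2=0x1a R3=0x65 R4=0xcb R5=0x67  N=1 Z=0
after  4: R0=0xdb R1=0xc1 R2=0x1a R3=0x65 R4=0xcb R5=0x67  N=1 Z=0
after  5: R0=0xdb R1=0xc1 R2=0x1a R3=0x02 R4=0xcb R5=0x67  N=0 Z=0
-- IRQ taken; context saved, return-PC = 6 --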